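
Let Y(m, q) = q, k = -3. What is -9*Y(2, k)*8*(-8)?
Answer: -1728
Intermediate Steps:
-9*Y(2, k)*8*(-8) = -(-27)*8*(-8) = -9*(-24)*(-8) = 216*(-8) = -1728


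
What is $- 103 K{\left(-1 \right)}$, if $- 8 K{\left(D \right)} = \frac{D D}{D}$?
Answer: $- \frac{103}{8} \approx -12.875$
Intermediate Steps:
$K{\left(D \right)} = - \frac{D}{8}$ ($K{\left(D \right)} = - \frac{D D \frac{1}{D}}{8} = - \frac{D^{2} \frac{1}{D}}{8} = - \frac{D}{8}$)
$- 103 K{\left(-1 \right)} = - 103 \left(\left(- \frac{1}{8}\right) \left(-1\right)\right) = \left(-103\right) \frac{1}{8} = - \frac{103}{8}$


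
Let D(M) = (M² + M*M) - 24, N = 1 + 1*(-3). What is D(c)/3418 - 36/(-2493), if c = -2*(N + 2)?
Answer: 3512/473393 ≈ 0.0074188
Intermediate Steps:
N = -2 (N = 1 - 3 = -2)
c = 0 (c = -2*(-2 + 2) = -2*0 = 0)
D(M) = -24 + 2*M² (D(M) = (M² + M²) - 24 = 2*M² - 24 = -24 + 2*M²)
D(c)/3418 - 36/(-2493) = (-24 + 2*0²)/3418 - 36/(-2493) = (-24 + 2*0)*(1/3418) - 36*(-1/2493) = (-24 + 0)*(1/3418) + 4/277 = -24*1/3418 + 4/277 = -12/1709 + 4/277 = 3512/473393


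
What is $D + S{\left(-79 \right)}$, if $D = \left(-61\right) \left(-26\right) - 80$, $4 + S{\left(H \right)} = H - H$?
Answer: $1502$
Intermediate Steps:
$S{\left(H \right)} = -4$ ($S{\left(H \right)} = -4 + \left(H - H\right) = -4 + 0 = -4$)
$D = 1506$ ($D = 1586 - 80 = 1506$)
$D + S{\left(-79 \right)} = 1506 - 4 = 1502$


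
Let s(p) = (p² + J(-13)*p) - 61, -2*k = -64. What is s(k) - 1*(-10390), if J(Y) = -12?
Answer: 10969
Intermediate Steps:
k = 32 (k = -½*(-64) = 32)
s(p) = -61 + p² - 12*p (s(p) = (p² - 12*p) - 61 = -61 + p² - 12*p)
s(k) - 1*(-10390) = (-61 + 32² - 12*32) - 1*(-10390) = (-61 + 1024 - 384) + 10390 = 579 + 10390 = 10969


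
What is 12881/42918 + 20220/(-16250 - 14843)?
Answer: -467293027/1334449374 ≈ -0.35018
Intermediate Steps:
12881/42918 + 20220/(-16250 - 14843) = 12881*(1/42918) + 20220/(-31093) = 12881/42918 + 20220*(-1/31093) = 12881/42918 - 20220/31093 = -467293027/1334449374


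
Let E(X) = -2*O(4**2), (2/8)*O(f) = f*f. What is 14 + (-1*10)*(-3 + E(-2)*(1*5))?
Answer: 102444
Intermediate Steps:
O(f) = 4*f**2 (O(f) = 4*(f*f) = 4*f**2)
E(X) = -2048 (E(X) = -8*(4**2)**2 = -8*16**2 = -8*256 = -2*1024 = -2048)
14 + (-1*10)*(-3 + E(-2)*(1*5)) = 14 + (-1*10)*(-3 - 2048*5) = 14 - 10*(-3 - 2048*5) = 14 - 10*(-3 - 10240) = 14 - 10*(-10243) = 14 + 102430 = 102444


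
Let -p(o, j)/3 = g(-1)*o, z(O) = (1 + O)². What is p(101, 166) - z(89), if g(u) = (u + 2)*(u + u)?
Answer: -7494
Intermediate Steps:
g(u) = 2*u*(2 + u) (g(u) = (2 + u)*(2*u) = 2*u*(2 + u))
p(o, j) = 6*o (p(o, j) = -3*2*(-1)*(2 - 1)*o = -3*2*(-1)*1*o = -(-6)*o = 6*o)
p(101, 166) - z(89) = 6*101 - (1 + 89)² = 606 - 1*90² = 606 - 1*8100 = 606 - 8100 = -7494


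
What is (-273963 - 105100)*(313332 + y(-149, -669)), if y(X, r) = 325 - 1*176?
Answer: -118829048303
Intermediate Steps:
y(X, r) = 149 (y(X, r) = 325 - 176 = 149)
(-273963 - 105100)*(313332 + y(-149, -669)) = (-273963 - 105100)*(313332 + 149) = -379063*313481 = -118829048303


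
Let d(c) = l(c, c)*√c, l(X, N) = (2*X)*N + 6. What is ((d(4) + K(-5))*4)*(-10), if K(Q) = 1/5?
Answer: -3048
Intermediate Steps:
K(Q) = ⅕
l(X, N) = 6 + 2*N*X (l(X, N) = 2*N*X + 6 = 6 + 2*N*X)
d(c) = √c*(6 + 2*c²) (d(c) = (6 + 2*c*c)*√c = (6 + 2*c²)*√c = √c*(6 + 2*c²))
((d(4) + K(-5))*4)*(-10) = ((2*√4*(3 + 4²) + ⅕)*4)*(-10) = ((2*2*(3 + 16) + ⅕)*4)*(-10) = ((2*2*19 + ⅕)*4)*(-10) = ((76 + ⅕)*4)*(-10) = ((381/5)*4)*(-10) = (1524/5)*(-10) = -3048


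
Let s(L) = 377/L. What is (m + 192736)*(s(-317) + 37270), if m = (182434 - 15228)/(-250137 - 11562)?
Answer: 198630989798243318/27652861 ≈ 7.1830e+9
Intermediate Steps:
m = -167206/261699 (m = 167206/(-261699) = 167206*(-1/261699) = -167206/261699 ≈ -0.63892)
(m + 192736)*(s(-317) + 37270) = (-167206/261699 + 192736)*(377/(-317) + 37270) = 50438651258*(377*(-1/317) + 37270)/261699 = 50438651258*(-377/317 + 37270)/261699 = (50438651258/261699)*(11814213/317) = 198630989798243318/27652861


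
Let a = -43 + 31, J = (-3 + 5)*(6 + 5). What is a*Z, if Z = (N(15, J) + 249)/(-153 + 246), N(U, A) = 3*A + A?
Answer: -1348/31 ≈ -43.484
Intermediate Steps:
J = 22 (J = 2*11 = 22)
N(U, A) = 4*A
a = -12
Z = 337/93 (Z = (4*22 + 249)/(-153 + 246) = (88 + 249)/93 = 337*(1/93) = 337/93 ≈ 3.6237)
a*Z = -12*337/93 = -1348/31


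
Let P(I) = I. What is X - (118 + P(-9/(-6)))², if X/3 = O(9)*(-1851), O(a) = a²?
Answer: -1856293/4 ≈ -4.6407e+5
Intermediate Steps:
X = -449793 (X = 3*(9²*(-1851)) = 3*(81*(-1851)) = 3*(-149931) = -449793)
X - (118 + P(-9/(-6)))² = -449793 - (118 - 9/(-6))² = -449793 - (118 - 9*(-⅙))² = -449793 - (118 + 3/2)² = -449793 - (239/2)² = -449793 - 1*57121/4 = -449793 - 57121/4 = -1856293/4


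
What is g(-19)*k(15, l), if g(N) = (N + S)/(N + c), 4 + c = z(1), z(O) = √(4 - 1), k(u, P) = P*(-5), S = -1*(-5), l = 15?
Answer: -12075/263 - 525*√3/263 ≈ -49.370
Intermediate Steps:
S = 5
k(u, P) = -5*P
z(O) = √3
c = -4 + √3 ≈ -2.2679
g(N) = (5 + N)/(-4 + N + √3) (g(N) = (N + 5)/(N + (-4 + √3)) = (5 + N)/(-4 + N + √3))
g(-19)*k(15, l) = ((5 - 19)/(-4 - 19 + √3))*(-5*15) = (-14/(-23 + √3))*(-75) = -14/(-23 + √3)*(-75) = 1050/(-23 + √3)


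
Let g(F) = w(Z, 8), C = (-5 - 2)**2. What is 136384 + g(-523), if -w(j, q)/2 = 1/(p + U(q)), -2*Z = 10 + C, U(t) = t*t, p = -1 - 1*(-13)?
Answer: 5182591/38 ≈ 1.3638e+5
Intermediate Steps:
p = 12 (p = -1 + 13 = 12)
U(t) = t**2
C = 49 (C = (-7)**2 = 49)
Z = -59/2 (Z = -(10 + 49)/2 = -1/2*59 = -59/2 ≈ -29.500)
w(j, q) = -2/(12 + q**2)
g(F) = -1/38 (g(F) = -2/(12 + 8**2) = -2/(12 + 64) = -2/76 = -2*1/76 = -1/38)
136384 + g(-523) = 136384 - 1/38 = 5182591/38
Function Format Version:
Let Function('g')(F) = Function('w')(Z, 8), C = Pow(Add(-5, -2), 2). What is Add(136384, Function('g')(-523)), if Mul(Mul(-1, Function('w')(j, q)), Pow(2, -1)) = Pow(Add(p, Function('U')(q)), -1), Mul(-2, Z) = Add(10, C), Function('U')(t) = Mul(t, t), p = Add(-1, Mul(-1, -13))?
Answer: Rational(5182591, 38) ≈ 1.3638e+5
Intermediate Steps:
p = 12 (p = Add(-1, 13) = 12)
Function('U')(t) = Pow(t, 2)
C = 49 (C = Pow(-7, 2) = 49)
Z = Rational(-59, 2) (Z = Mul(Rational(-1, 2), Add(10, 49)) = Mul(Rational(-1, 2), 59) = Rational(-59, 2) ≈ -29.500)
Function('w')(j, q) = Mul(-2, Pow(Add(12, Pow(q, 2)), -1))
Function('g')(F) = Rational(-1, 38) (Function('g')(F) = Mul(-2, Pow(Add(12, Pow(8, 2)), -1)) = Mul(-2, Pow(Add(12, 64), -1)) = Mul(-2, Pow(76, -1)) = Mul(-2, Rational(1, 76)) = Rational(-1, 38))
Add(136384, Function('g')(-523)) = Add(136384, Rational(-1, 38)) = Rational(5182591, 38)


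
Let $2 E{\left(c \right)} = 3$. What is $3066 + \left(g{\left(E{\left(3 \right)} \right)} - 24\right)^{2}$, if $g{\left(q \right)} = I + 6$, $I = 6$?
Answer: $3210$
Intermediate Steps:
$E{\left(c \right)} = \frac{3}{2}$ ($E{\left(c \right)} = \frac{1}{2} \cdot 3 = \frac{3}{2}$)
$g{\left(q \right)} = 12$ ($g{\left(q \right)} = 6 + 6 = 12$)
$3066 + \left(g{\left(E{\left(3 \right)} \right)} - 24\right)^{2} = 3066 + \left(12 - 24\right)^{2} = 3066 + \left(-12\right)^{2} = 3066 + 144 = 3210$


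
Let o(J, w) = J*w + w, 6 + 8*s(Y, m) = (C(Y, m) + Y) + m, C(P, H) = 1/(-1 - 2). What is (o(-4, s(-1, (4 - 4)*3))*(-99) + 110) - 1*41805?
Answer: -167869/4 ≈ -41967.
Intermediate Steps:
C(P, H) = -⅓ (C(P, H) = 1/(-3) = -⅓)
s(Y, m) = -19/24 + Y/8 + m/8 (s(Y, m) = -¾ + ((-⅓ + Y) + m)/8 = -¾ + (-⅓ + Y + m)/8 = -¾ + (-1/24 + Y/8 + m/8) = -19/24 + Y/8 + m/8)
o(J, w) = w + J*w
(o(-4, s(-1, (4 - 4)*3))*(-99) + 110) - 1*41805 = (((-19/24 + (⅛)*(-1) + ((4 - 4)*3)/8)*(1 - 4))*(-99) + 110) - 1*41805 = (((-19/24 - ⅛ + (0*3)/8)*(-3))*(-99) + 110) - 41805 = (((-19/24 - ⅛ + (⅛)*0)*(-3))*(-99) + 110) - 41805 = (((-19/24 - ⅛ + 0)*(-3))*(-99) + 110) - 41805 = (-11/12*(-3)*(-99) + 110) - 41805 = ((11/4)*(-99) + 110) - 41805 = (-1089/4 + 110) - 41805 = -649/4 - 41805 = -167869/4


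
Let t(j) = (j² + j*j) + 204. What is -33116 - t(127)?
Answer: -65578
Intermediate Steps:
t(j) = 204 + 2*j² (t(j) = (j² + j²) + 204 = 2*j² + 204 = 204 + 2*j²)
-33116 - t(127) = -33116 - (204 + 2*127²) = -33116 - (204 + 2*16129) = -33116 - (204 + 32258) = -33116 - 1*32462 = -33116 - 32462 = -65578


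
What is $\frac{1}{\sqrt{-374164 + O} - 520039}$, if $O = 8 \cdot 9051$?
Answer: $- \frac{40003}{20803143329} - \frac{2 i \sqrt{75439}}{270440863277} \approx -1.9229 \cdot 10^{-6} - 2.0312 \cdot 10^{-9} i$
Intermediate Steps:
$O = 72408$
$\frac{1}{\sqrt{-374164 + O} - 520039} = \frac{1}{\sqrt{-374164 + 72408} - 520039} = \frac{1}{\sqrt{-301756} - 520039} = \frac{1}{2 i \sqrt{75439} - 520039} = \frac{1}{-520039 + 2 i \sqrt{75439}}$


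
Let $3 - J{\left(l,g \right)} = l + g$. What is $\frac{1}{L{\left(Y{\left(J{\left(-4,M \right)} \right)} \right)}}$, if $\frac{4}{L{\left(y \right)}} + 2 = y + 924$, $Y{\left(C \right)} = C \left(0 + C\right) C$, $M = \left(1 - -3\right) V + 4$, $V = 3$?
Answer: $\frac{193}{4} \approx 48.25$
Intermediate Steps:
$M = 16$ ($M = \left(1 - -3\right) 3 + 4 = \left(1 + 3\right) 3 + 4 = 4 \cdot 3 + 4 = 12 + 4 = 16$)
$J{\left(l,g \right)} = 3 - g - l$ ($J{\left(l,g \right)} = 3 - \left(l + g\right) = 3 - \left(g + l\right) = 3 - g - l$)
$Y{\left(C \right)} = C^{3}$ ($Y{\left(C \right)} = C C C = C^{2} C = C^{3}$)
$L{\left(y \right)} = \frac{4}{922 + y}$ ($L{\left(y \right)} = \frac{4}{-2 + \left(y + 924\right)} = \frac{4}{-2 + \left(924 + y\right)} = \frac{4}{922 + y}$)
$\frac{1}{L{\left(Y{\left(J{\left(-4,M \right)} \right)} \right)}} = \frac{1}{4 \frac{1}{922 + \left(3 - 16 - -4\right)^{3}}} = \frac{1}{4 \frac{1}{922 + \left(3 - 16 + 4\right)^{3}}} = \frac{1}{4 \frac{1}{922 + \left(-9\right)^{3}}} = \frac{1}{4 \frac{1}{922 - 729}} = \frac{1}{4 \cdot \frac{1}{193}} = \frac{1}{\frac{4}{193}} = \frac{193}{4}$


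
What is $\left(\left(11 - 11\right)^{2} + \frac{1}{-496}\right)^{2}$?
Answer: $\frac{1}{246016} \approx 4.0648 \cdot 10^{-6}$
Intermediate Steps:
$\left(\left(11 - 11\right)^{2} + \frac{1}{-496}\right)^{2} = \left(0^{2} - \frac{1}{496}\right)^{2} = \left(0 - \frac{1}{496}\right)^{2} = \left(- \frac{1}{496}\right)^{2} = \frac{1}{246016}$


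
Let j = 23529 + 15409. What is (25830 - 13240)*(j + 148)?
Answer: 492092740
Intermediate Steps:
j = 38938
(25830 - 13240)*(j + 148) = (25830 - 13240)*(38938 + 148) = 12590*39086 = 492092740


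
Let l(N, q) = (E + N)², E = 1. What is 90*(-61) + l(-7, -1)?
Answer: -5454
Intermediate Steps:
l(N, q) = (1 + N)²
90*(-61) + l(-7, -1) = 90*(-61) + (1 - 7)² = -5490 + (-6)² = -5490 + 36 = -5454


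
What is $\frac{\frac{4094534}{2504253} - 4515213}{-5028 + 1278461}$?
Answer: $- \frac{11307231606355}{3188998410549} \approx -3.5457$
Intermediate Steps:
$\frac{\frac{4094534}{2504253} - 4515213}{-5028 + 1278461} = \frac{4094534 \cdot \frac{1}{2504253} - 4515213}{1273433} = \left(\frac{4094534}{2504253} - 4515213\right) \frac{1}{1273433} = \left(- \frac{11307231606355}{2504253}\right) \frac{1}{1273433} = - \frac{11307231606355}{3188998410549}$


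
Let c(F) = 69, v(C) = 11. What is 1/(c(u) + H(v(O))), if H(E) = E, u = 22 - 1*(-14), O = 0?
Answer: 1/80 ≈ 0.012500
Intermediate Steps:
u = 36 (u = 22 + 14 = 36)
1/(c(u) + H(v(O))) = 1/(69 + 11) = 1/80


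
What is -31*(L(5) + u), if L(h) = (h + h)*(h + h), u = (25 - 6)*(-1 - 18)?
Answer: 8091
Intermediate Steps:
u = -361 (u = 19*(-19) = -361)
L(h) = 4*h² (L(h) = (2*h)*(2*h) = 4*h²)
-31*(L(5) + u) = -31*(4*5² - 361) = -31*(4*25 - 361) = -31*(100 - 361) = -31*(-261) = 8091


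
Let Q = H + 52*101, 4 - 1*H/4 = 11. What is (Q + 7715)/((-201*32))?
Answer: -4313/2144 ≈ -2.0117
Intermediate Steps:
H = -28 (H = 16 - 4*11 = 16 - 44 = -28)
Q = 5224 (Q = -28 + 52*101 = -28 + 5252 = 5224)
(Q + 7715)/((-201*32)) = (5224 + 7715)/((-201*32)) = 12939/(-6432) = 12939*(-1/6432) = -4313/2144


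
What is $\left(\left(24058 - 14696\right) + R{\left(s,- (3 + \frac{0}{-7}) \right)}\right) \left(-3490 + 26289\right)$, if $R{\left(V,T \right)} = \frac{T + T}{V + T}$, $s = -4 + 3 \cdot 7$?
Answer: $213434467$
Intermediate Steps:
$s = 17$ ($s = -4 + 21 = 17$)
$R{\left(V,T \right)} = \frac{2 T}{T + V}$
$\left(\left(24058 - 14696\right) + R{\left(s,- (3 + \frac{0}{-7}) \right)}\right) \left(-3490 + 26289\right) = \left(\left(24058 - 14696\right) + \frac{2 \left(- (3 + \frac{0}{-7})\right)}{- (3 + \frac{0}{-7}) + 17}\right) \left(-3490 + 26289\right) = \left(\left(24058 - 14696\right) + \frac{2 \left(- (3 + 0 \left(- \frac{1}{7}\right))\right)}{- (3 + 0 \left(- \frac{1}{7}\right)) + 17}\right) 22799 = \left(9362 + \frac{2 \left(- (3 + 0)\right)}{- (3 + 0) + 17}\right) 22799 = \left(9362 + \frac{2 \left(\left(-1\right) 3\right)}{\left(-1\right) 3 + 17}\right) 22799 = \left(9362 + 2 \left(-3\right) \frac{1}{-3 + 17}\right) 22799 = \left(9362 + 2 \left(-3\right) \frac{1}{14}\right) 22799 = \left(9362 - \frac{3}{7}\right) 22799 = \frac{65531}{7} \cdot 22799 = 213434467$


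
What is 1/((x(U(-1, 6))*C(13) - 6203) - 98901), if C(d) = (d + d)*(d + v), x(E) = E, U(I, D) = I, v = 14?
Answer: -1/105806 ≈ -9.4513e-6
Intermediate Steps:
C(d) = 2*d*(14 + d) (C(d) = (d + d)*(d + 14) = (2*d)*(14 + d) = 2*d*(14 + d))
1/((x(U(-1, 6))*C(13) - 6203) - 98901) = 1/((-2*13*(14 + 13) - 6203) - 98901) = 1/((-2*13*27 - 6203) - 98901) = 1/((-1*702 - 6203) - 98901) = 1/((-702 - 6203) - 98901) = 1/(-6905 - 98901) = 1/(-105806) = -1/105806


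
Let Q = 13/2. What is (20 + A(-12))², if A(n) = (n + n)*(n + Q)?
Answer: 23104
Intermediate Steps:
Q = 13/2 (Q = 13*(½) = 13/2 ≈ 6.5000)
A(n) = 2*n*(13/2 + n) (A(n) = (n + n)*(n + 13/2) = (2*n)*(13/2 + n) = 2*n*(13/2 + n))
(20 + A(-12))² = (20 - 12*(13 + 2*(-12)))² = (20 - 12*(13 - 24))² = (20 - 12*(-11))² = (20 + 132)² = 152² = 23104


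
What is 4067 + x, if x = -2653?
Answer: 1414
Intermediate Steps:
4067 + x = 4067 - 2653 = 1414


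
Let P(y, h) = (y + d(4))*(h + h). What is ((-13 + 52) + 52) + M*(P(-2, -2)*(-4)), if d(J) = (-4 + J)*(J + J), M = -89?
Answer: 2939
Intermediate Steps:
d(J) = 2*J*(-4 + J) (d(J) = (-4 + J)*(2*J) = 2*J*(-4 + J))
P(y, h) = 2*h*y (P(y, h) = (y + 2*4*(-4 + 4))*(h + h) = (y + 2*4*0)*(2*h) = (y + 0)*(2*h) = y*(2*h) = 2*h*y)
((-13 + 52) + 52) + M*(P(-2, -2)*(-4)) = ((-13 + 52) + 52) - 89*2*(-2)*(-2)*(-4) = (39 + 52) - 712*(-4) = 91 - 89*(-32) = 91 + 2848 = 2939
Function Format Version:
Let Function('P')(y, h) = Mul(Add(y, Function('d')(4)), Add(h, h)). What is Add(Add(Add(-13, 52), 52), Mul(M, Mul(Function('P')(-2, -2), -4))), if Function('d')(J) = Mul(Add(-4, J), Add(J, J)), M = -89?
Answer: 2939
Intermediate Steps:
Function('d')(J) = Mul(2, J, Add(-4, J)) (Function('d')(J) = Mul(Add(-4, J), Mul(2, J)) = Mul(2, J, Add(-4, J)))
Function('P')(y, h) = Mul(2, h, y) (Function('P')(y, h) = Mul(Add(y, Mul(2, 4, Add(-4, 4))), Add(h, h)) = Mul(Add(y, Mul(2, 4, 0)), Mul(2, h)) = Mul(Add(y, 0), Mul(2, h)) = Mul(y, Mul(2, h)) = Mul(2, h, y))
Add(Add(Add(-13, 52), 52), Mul(M, Mul(Function('P')(-2, -2), -4))) = Add(Add(Add(-13, 52), 52), Mul(-89, Mul(Mul(2, -2, -2), -4))) = Add(Add(39, 52), Mul(-89, Mul(8, -4))) = Add(91, Mul(-89, -32)) = Add(91, 2848) = 2939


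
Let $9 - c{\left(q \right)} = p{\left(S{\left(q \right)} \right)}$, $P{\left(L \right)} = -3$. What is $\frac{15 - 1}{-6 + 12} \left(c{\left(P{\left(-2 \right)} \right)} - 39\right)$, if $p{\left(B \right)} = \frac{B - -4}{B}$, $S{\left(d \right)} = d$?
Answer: $- \frac{623}{9} \approx -69.222$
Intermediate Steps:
$p{\left(B \right)} = \frac{4 + B}{B}$ ($p{\left(B \right)} = \frac{B + 4}{B} = \frac{4 + B}{B}$)
$c{\left(q \right)} = 9 - \frac{4 + q}{q}$
$\frac{15 - 1}{-6 + 12} \left(c{\left(P{\left(-2 \right)} \right)} - 39\right) = \frac{15 - 1}{-6 + 12} \left(\left(8 - \frac{4}{-3}\right) - 39\right) = \frac{14}{6} \left(\left(8 - - \frac{4}{3}\right) - 39\right) = 14 \cdot \frac{1}{6} \left(\left(8 + \frac{4}{3}\right) - 39\right) = \frac{7 \left(\frac{28}{3} - 39\right)}{3} = \frac{7}{3} \left(- \frac{89}{3}\right) = - \frac{623}{9}$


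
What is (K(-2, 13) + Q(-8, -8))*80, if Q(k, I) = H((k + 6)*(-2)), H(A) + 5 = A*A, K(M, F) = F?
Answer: 1920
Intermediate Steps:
H(A) = -5 + A² (H(A) = -5 + A*A = -5 + A²)
Q(k, I) = -5 + (-12 - 2*k)² (Q(k, I) = -5 + ((k + 6)*(-2))² = -5 + ((6 + k)*(-2))² = -5 + (-12 - 2*k)²)
(K(-2, 13) + Q(-8, -8))*80 = (13 + (-5 + 4*(6 - 8)²))*80 = (13 + (-5 + 4*(-2)²))*80 = (13 + (-5 + 4*4))*80 = (13 + (-5 + 16))*80 = (13 + 11)*80 = 24*80 = 1920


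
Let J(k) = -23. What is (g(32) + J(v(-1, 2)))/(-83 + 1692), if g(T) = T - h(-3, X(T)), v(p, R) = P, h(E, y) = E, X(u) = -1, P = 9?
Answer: 12/1609 ≈ 0.0074580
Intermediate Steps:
v(p, R) = 9
g(T) = 3 + T (g(T) = T - 1*(-3) = T + 3 = 3 + T)
(g(32) + J(v(-1, 2)))/(-83 + 1692) = ((3 + 32) - 23)/(-83 + 1692) = (35 - 23)/1609 = 12*(1/1609) = 12/1609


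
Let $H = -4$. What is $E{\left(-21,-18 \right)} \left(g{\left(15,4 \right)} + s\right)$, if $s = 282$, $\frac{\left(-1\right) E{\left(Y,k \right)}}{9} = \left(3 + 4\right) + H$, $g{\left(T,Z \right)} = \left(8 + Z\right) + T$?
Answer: $-8343$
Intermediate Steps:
$g{\left(T,Z \right)} = 8 + T + Z$
$E{\left(Y,k \right)} = -27$ ($E{\left(Y,k \right)} = - 9 \left(\left(3 + 4\right) - 4\right) = - 9 \left(7 - 4\right) = \left(-9\right) 3 = -27$)
$E{\left(-21,-18 \right)} \left(g{\left(15,4 \right)} + s\right) = - 27 \left(\left(8 + 15 + 4\right) + 282\right) = - 27 \left(27 + 282\right) = \left(-27\right) 309 = -8343$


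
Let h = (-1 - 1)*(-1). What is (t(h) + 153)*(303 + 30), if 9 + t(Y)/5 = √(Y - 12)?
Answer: 35964 + 1665*I*√10 ≈ 35964.0 + 5265.2*I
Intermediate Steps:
h = 2 (h = -2*(-1) = 2)
t(Y) = -45 + 5*√(-12 + Y) (t(Y) = -45 + 5*√(Y - 12) = -45 + 5*√(-12 + Y))
(t(h) + 153)*(303 + 30) = ((-45 + 5*√(-12 + 2)) + 153)*(303 + 30) = ((-45 + 5*√(-10)) + 153)*333 = ((-45 + 5*(I*√10)) + 153)*333 = ((-45 + 5*I*√10) + 153)*333 = (108 + 5*I*√10)*333 = 35964 + 1665*I*√10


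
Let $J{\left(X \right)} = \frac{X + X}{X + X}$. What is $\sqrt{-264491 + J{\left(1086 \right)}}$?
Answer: $i \sqrt{264490} \approx 514.29 i$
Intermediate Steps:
$J{\left(X \right)} = 1$ ($J{\left(X \right)} = \frac{2 X}{2 X} = 2 X \frac{1}{2 X} = 1$)
$\sqrt{-264491 + J{\left(1086 \right)}} = \sqrt{-264491 + 1} = \sqrt{-264490} = i \sqrt{264490}$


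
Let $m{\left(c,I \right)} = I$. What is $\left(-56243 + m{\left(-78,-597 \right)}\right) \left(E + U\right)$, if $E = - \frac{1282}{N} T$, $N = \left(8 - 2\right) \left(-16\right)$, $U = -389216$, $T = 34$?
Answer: $\frac{66291689135}{3} \approx 2.2097 \cdot 10^{10}$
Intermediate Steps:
$N = -96$ ($N = 6 \left(-16\right) = -96$)
$E = \frac{10897}{24}$ ($E = - \frac{1282}{-96} \cdot 34 = \left(-1282\right) \left(- \frac{1}{96}\right) 34 = \frac{641}{48} \cdot 34 = \frac{10897}{24} \approx 454.04$)
$\left(-56243 + m{\left(-78,-597 \right)}\right) \left(E + U\right) = \left(-56243 - 597\right) \left(\frac{10897}{24} - 389216\right) = \left(-56840\right) \left(- \frac{9330287}{24}\right) = \frac{66291689135}{3}$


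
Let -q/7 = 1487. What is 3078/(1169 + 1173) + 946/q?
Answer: 14911685/12188939 ≈ 1.2234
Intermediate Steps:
q = -10409 (q = -7*1487 = -10409)
3078/(1169 + 1173) + 946/q = 3078/(1169 + 1173) + 946/(-10409) = 3078/2342 + 946*(-1/10409) = 3078*(1/2342) - 946/10409 = 1539/1171 - 946/10409 = 14911685/12188939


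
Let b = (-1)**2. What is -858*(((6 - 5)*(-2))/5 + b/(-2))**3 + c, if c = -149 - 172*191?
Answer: -16187759/500 ≈ -32376.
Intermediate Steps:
b = 1
c = -33001 (c = -149 - 32852 = -33001)
-858*(((6 - 5)*(-2))/5 + b/(-2))**3 + c = -858*(((6 - 5)*(-2))/5 + 1/(-2))**3 - 33001 = -858*((1*(-2))*(1/5) + 1*(-1/2))**3 - 33001 = -858*(-2*1/5 - 1/2)**3 - 33001 = -858*(-2/5 - 1/2)**3 - 33001 = -858*(-9/10)**3 - 33001 = -858*(-729/1000) - 33001 = 312741/500 - 33001 = -16187759/500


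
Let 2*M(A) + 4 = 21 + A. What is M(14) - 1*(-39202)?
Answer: 78435/2 ≈ 39218.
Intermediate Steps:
M(A) = 17/2 + A/2 (M(A) = -2 + (21 + A)/2 = -2 + (21/2 + A/2) = 17/2 + A/2)
M(14) - 1*(-39202) = (17/2 + (1/2)*14) - 1*(-39202) = (17/2 + 7) + 39202 = 31/2 + 39202 = 78435/2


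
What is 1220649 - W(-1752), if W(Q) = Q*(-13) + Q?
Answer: 1199625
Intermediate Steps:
W(Q) = -12*Q (W(Q) = -13*Q + Q = -12*Q)
1220649 - W(-1752) = 1220649 - (-12)*(-1752) = 1220649 - 1*21024 = 1220649 - 21024 = 1199625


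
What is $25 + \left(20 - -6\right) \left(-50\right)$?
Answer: $-1275$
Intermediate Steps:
$25 + \left(20 - -6\right) \left(-50\right) = 25 + \left(20 + 6\right) \left(-50\right) = 25 + 26 \left(-50\right) = 25 - 1300 = -1275$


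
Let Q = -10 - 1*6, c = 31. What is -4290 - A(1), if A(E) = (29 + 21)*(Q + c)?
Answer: -5040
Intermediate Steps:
Q = -16 (Q = -10 - 6 = -16)
A(E) = 750 (A(E) = (29 + 21)*(-16 + 31) = 50*15 = 750)
-4290 - A(1) = -4290 - 1*750 = -4290 - 750 = -5040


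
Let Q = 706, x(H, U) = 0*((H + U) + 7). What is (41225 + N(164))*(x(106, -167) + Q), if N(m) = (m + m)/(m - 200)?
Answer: 261885758/9 ≈ 2.9098e+7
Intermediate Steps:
x(H, U) = 0 (x(H, U) = 0*(7 + H + U) = 0)
N(m) = 2*m/(-200 + m) (N(m) = (2*m)/(-200 + m) = 2*m/(-200 + m))
(41225 + N(164))*(x(106, -167) + Q) = (41225 + 2*164/(-200 + 164))*(0 + 706) = (41225 + 2*164/(-36))*706 = (41225 + 2*164*(-1/36))*706 = (41225 - 82/9)*706 = (370943/9)*706 = 261885758/9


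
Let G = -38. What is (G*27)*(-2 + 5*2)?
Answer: -8208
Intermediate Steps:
(G*27)*(-2 + 5*2) = (-38*27)*(-2 + 5*2) = -1026*(-2 + 10) = -1026*8 = -8208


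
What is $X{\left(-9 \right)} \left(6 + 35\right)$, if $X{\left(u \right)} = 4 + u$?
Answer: $-205$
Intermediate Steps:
$X{\left(-9 \right)} \left(6 + 35\right) = \left(4 - 9\right) \left(6 + 35\right) = \left(-5\right) 41 = -205$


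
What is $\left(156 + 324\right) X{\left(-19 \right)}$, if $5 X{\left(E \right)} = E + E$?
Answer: $-3648$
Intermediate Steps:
$X{\left(E \right)} = \frac{2 E}{5}$ ($X{\left(E \right)} = \frac{E + E}{5} = \frac{2 E}{5}$)
$\left(156 + 324\right) X{\left(-19 \right)} = \left(156 + 324\right) \frac{2}{5} \left(-19\right) = 480 \left(- \frac{38}{5}\right) = -3648$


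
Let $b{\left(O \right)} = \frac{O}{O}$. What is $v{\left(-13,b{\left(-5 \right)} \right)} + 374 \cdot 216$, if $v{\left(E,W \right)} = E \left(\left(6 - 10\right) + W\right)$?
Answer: $80823$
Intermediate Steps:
$b{\left(O \right)} = 1$
$v{\left(E,W \right)} = E \left(-4 + W\right)$ ($v{\left(E,W \right)} = E \left(\left(6 - 10\right) + W\right) = E \left(-4 + W\right)$)
$v{\left(-13,b{\left(-5 \right)} \right)} + 374 \cdot 216 = - 13 \left(-4 + 1\right) + 374 \cdot 216 = \left(-13\right) \left(-3\right) + 80784 = 39 + 80784 = 80823$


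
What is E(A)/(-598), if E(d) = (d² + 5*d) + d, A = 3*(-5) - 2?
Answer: -187/598 ≈ -0.31271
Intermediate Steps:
A = -17 (A = -15 - 2 = -17)
E(d) = d² + 6*d
E(A)/(-598) = (-17*(6 - 17))/(-598) = -(-17)*(-11)/598 = -1/598*187 = -187/598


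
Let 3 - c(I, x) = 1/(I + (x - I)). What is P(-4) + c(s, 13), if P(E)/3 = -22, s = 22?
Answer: -820/13 ≈ -63.077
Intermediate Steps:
c(I, x) = 3 - 1/x (c(I, x) = 3 - 1/(I + (x - I)) = 3 - 1/x)
P(E) = -66 (P(E) = 3*(-22) = -66)
P(-4) + c(s, 13) = -66 + (3 - 1/13) = -66 + 38/13 = -820/13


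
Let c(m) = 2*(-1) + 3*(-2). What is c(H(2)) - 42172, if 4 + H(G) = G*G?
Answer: -42180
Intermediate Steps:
H(G) = -4 + G**2 (H(G) = -4 + G*G = -4 + G**2)
c(m) = -8 (c(m) = -2 - 6 = -8)
c(H(2)) - 42172 = -8 - 42172 = -42180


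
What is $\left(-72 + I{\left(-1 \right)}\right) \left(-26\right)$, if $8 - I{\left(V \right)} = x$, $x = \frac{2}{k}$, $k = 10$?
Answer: $\frac{8346}{5} \approx 1669.2$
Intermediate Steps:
$x = \frac{1}{5}$ ($x = \frac{2}{10} = 2 \cdot \frac{1}{10} = \frac{1}{5} \approx 0.2$)
$I{\left(V \right)} = \frac{39}{5}$ ($I{\left(V \right)} = 8 - \frac{1}{5} = \frac{39}{5}$)
$\left(-72 + I{\left(-1 \right)}\right) \left(-26\right) = \left(-72 + \frac{39}{5}\right) \left(-26\right) = \left(- \frac{321}{5}\right) \left(-26\right) = \frac{8346}{5}$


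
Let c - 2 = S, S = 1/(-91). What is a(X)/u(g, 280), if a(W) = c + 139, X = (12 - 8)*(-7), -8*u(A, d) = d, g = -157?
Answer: -2566/637 ≈ -4.0283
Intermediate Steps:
u(A, d) = -d/8
S = -1/91 ≈ -0.010989
c = 181/91 (c = 2 - 1/91 = 181/91 ≈ 1.9890)
X = -28 (X = 4*(-7) = -28)
a(W) = 12830/91 (a(W) = 181/91 + 139 = 12830/91)
a(X)/u(g, 280) = 12830/(91*((-⅛*280))) = (12830/91)/(-35) = (12830/91)*(-1/35) = -2566/637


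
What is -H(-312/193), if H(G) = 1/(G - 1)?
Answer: 193/505 ≈ 0.38218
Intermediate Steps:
H(G) = 1/(-1 + G)
-H(-312/193) = -1/(-1 - 312/193) = -1/(-505/193) = -1*(-193/505) = 193/505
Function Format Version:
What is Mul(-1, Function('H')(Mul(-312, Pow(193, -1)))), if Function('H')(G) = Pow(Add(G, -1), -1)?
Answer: Rational(193, 505) ≈ 0.38218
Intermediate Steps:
Function('H')(G) = Pow(Add(-1, G), -1)
Mul(-1, Function('H')(Mul(-312, Pow(193, -1)))) = Mul(-1, Pow(Add(-1, Mul(-312, Pow(193, -1))), -1)) = Mul(-1, Pow(Add(-1, Mul(-312, Rational(1, 193))), -1)) = Mul(-1, Pow(Add(-1, Rational(-312, 193)), -1)) = Mul(-1, Pow(Rational(-505, 193), -1)) = Mul(-1, Rational(-193, 505)) = Rational(193, 505)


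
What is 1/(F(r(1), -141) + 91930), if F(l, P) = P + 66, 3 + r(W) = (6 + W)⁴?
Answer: 1/91855 ≈ 1.0887e-5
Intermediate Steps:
r(W) = -3 + (6 + W)⁴
F(l, P) = 66 + P
1/(F(r(1), -141) + 91930) = 1/((66 - 141) + 91930) = 1/(-75 + 91930) = 1/91855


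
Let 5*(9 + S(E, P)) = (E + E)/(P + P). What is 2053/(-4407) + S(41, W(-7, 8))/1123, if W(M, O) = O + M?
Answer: -11545223/24745305 ≈ -0.46656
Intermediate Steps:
W(M, O) = M + O
S(E, P) = -9 + E/(5*P) (S(E, P) = -9 + ((E + E)/(P + P))/5 = -9 + ((2*E)/((2*P)))/5 = -9 + ((2*E)*(1/(2*P)))/5 = -9 + (E/P)/5 = -9 + E/(5*P))
2053/(-4407) + S(41, W(-7, 8))/1123 = 2053/(-4407) + (-9 + (1/5)*41/(-7 + 8))/1123 = 2053*(-1/4407) + (-9 + (1/5)*41/1)*(1/1123) = -2053/4407 + (-9 + (1/5)*41*1)*(1/1123) = -2053/4407 + (-9 + 41/5)*(1/1123) = -2053/4407 - 4/5*1/1123 = -2053/4407 - 4/5615 = -11545223/24745305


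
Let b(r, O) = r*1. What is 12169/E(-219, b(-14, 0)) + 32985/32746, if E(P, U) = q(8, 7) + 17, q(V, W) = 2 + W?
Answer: 99835921/212849 ≈ 469.05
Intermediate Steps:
b(r, O) = r
E(P, U) = 26 (E(P, U) = (2 + 7) + 17 = 9 + 17 = 26)
12169/E(-219, b(-14, 0)) + 32985/32746 = 12169/26 + 32985/32746 = 99835921/212849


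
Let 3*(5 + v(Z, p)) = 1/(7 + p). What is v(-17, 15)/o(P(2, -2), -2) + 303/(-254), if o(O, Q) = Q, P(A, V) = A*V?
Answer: 21785/16764 ≈ 1.2995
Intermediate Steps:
v(Z, p) = -5 + 1/(3*(7 + p))
v(-17, 15)/o(P(2, -2), -2) + 303/(-254) = ((-104 - 15*15)/(3*(7 + 15)))/(-2) + 303/(-254) = ((1/3)*(-104 - 225)/22)*(-1/2) + 303*(-1/254) = ((1/3)*(1/22)*(-329))*(-1/2) - 303/254 = -329/66*(-1/2) - 303/254 = 329/132 - 303/254 = 21785/16764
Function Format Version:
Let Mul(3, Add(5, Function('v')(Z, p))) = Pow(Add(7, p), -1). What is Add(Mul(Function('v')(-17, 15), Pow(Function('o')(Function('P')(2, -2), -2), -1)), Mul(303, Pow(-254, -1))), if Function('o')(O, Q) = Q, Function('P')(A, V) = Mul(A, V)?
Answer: Rational(21785, 16764) ≈ 1.2995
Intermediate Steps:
Function('v')(Z, p) = Add(-5, Mul(Rational(1, 3), Pow(Add(7, p), -1)))
Add(Mul(Function('v')(-17, 15), Pow(Function('o')(Function('P')(2, -2), -2), -1)), Mul(303, Pow(-254, -1))) = Add(Mul(Mul(Rational(1, 3), Pow(Add(7, 15), -1), Add(-104, Mul(-15, 15))), Pow(-2, -1)), Mul(303, Pow(-254, -1))) = Add(Mul(Mul(Rational(1, 3), Pow(22, -1), Add(-104, -225)), Rational(-1, 2)), Mul(303, Rational(-1, 254))) = Add(Mul(Mul(Rational(1, 3), Rational(1, 22), -329), Rational(-1, 2)), Rational(-303, 254)) = Add(Mul(Rational(-329, 66), Rational(-1, 2)), Rational(-303, 254)) = Add(Rational(329, 132), Rational(-303, 254)) = Rational(21785, 16764)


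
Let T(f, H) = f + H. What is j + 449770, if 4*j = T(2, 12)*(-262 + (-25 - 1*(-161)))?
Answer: 449329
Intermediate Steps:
T(f, H) = H + f
j = -441 (j = ((12 + 2)*(-262 + (-25 - 1*(-161))))/4 = (14*(-262 + (-25 + 161)))/4 = (14*(-262 + 136))/4 = (14*(-126))/4 = (¼)*(-1764) = -441)
j + 449770 = -441 + 449770 = 449329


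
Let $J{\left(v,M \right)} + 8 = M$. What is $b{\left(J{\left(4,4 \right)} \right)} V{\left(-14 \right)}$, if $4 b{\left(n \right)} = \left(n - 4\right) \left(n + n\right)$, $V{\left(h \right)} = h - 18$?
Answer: $-512$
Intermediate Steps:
$V{\left(h \right)} = -18 + h$
$J{\left(v,M \right)} = -8 + M$
$b{\left(n \right)} = \frac{n \left(-4 + n\right)}{2}$ ($b{\left(n \right)} = \frac{\left(n - 4\right) \left(n + n\right)}{4} = \frac{\left(-4 + n\right) 2 n}{4} = \frac{2 n \left(-4 + n\right)}{4} = \frac{n \left(-4 + n\right)}{2}$)
$b{\left(J{\left(4,4 \right)} \right)} V{\left(-14 \right)} = \frac{\left(-8 + 4\right) \left(-4 + \left(-8 + 4\right)\right)}{2} \left(-18 - 14\right) = \frac{1}{2} \left(-4\right) \left(-4 - 4\right) \left(-32\right) = \frac{1}{2} \left(-4\right) \left(-8\right) \left(-32\right) = 16 \left(-32\right) = -512$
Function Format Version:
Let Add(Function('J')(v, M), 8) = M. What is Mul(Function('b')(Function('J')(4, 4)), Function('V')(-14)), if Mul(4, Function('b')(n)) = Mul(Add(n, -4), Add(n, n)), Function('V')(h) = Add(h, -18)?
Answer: -512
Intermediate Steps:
Function('V')(h) = Add(-18, h)
Function('J')(v, M) = Add(-8, M)
Function('b')(n) = Mul(Rational(1, 2), n, Add(-4, n)) (Function('b')(n) = Mul(Rational(1, 4), Mul(Add(n, -4), Add(n, n))) = Mul(Rational(1, 4), Mul(Add(-4, n), Mul(2, n))) = Mul(Rational(1, 4), Mul(2, n, Add(-4, n))) = Mul(Rational(1, 2), n, Add(-4, n)))
Mul(Function('b')(Function('J')(4, 4)), Function('V')(-14)) = Mul(Mul(Rational(1, 2), Add(-8, 4), Add(-4, Add(-8, 4))), Add(-18, -14)) = Mul(Mul(Rational(1, 2), -4, Add(-4, -4)), -32) = Mul(Mul(Rational(1, 2), -4, -8), -32) = Mul(16, -32) = -512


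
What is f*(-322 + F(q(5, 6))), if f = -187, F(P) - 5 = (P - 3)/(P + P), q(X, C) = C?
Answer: 236929/4 ≈ 59232.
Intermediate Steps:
F(P) = 5 + (-3 + P)/(2*P) (F(P) = 5 + (P - 3)/(P + P) = 5 + (-3 + P)/((2*P)) = 5 + (-3 + P)*(1/(2*P)) = 5 + (-3 + P)/(2*P))
f*(-322 + F(q(5, 6))) = -187*(-322 + (1/2)*(-3 + 11*6)/6) = -187*(-322 + (1/2)*(1/6)*(-3 + 66)) = -187*(-322 + (1/2)*(1/6)*63) = -187*(-322 + 21/4) = -187*(-1267/4) = 236929/4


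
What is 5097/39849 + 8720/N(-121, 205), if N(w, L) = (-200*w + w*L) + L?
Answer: -1439352/66415 ≈ -21.672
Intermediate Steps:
N(w, L) = L - 200*w + L*w (N(w, L) = (-200*w + L*w) + L = L - 200*w + L*w)
5097/39849 + 8720/N(-121, 205) = 5097/39849 + 8720/(205 - 200*(-121) + 205*(-121)) = 5097*(1/39849) + 8720/(205 + 24200 - 24805) = 1699/13283 + 8720/(-400) = 1699/13283 + 8720*(-1/400) = 1699/13283 - 109/5 = -1439352/66415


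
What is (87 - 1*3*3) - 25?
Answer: 53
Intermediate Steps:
(87 - 1*3*3) - 25 = (87 - 3*3) - 25 = (87 - 9) - 25 = 78 - 25 = 53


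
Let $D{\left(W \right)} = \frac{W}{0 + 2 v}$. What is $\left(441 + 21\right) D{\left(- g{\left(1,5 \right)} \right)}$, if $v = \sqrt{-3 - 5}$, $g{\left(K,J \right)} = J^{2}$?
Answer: $\frac{5775 i \sqrt{2}}{4} \approx 2041.8 i$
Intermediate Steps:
$v = 2 i \sqrt{2}$ ($v = \sqrt{-8} = 2 i \sqrt{2} \approx 2.8284 i$)
$D{\left(W \right)} = - \frac{i W \sqrt{2}}{8}$ ($D{\left(W \right)} = \frac{W}{0 + 2 \cdot 2 i \sqrt{2}} = \frac{W}{0 + 4 i \sqrt{2}} = \frac{W}{4 i \sqrt{2}} = W \left(- \frac{i \sqrt{2}}{8}\right) = - \frac{i W \sqrt{2}}{8}$)
$\left(441 + 21\right) D{\left(- g{\left(1,5 \right)} \right)} = \left(441 + 21\right) \left(- \frac{i \left(- 5^{2}\right) \sqrt{2}}{8}\right) = 462 \left(- \frac{i \left(\left(-1\right) 25\right) \sqrt{2}}{8}\right) = 462 \left(\left(- \frac{1}{8}\right) i \left(-25\right) \sqrt{2}\right) = 462 \frac{25 i \sqrt{2}}{8} = \frac{5775 i \sqrt{2}}{4}$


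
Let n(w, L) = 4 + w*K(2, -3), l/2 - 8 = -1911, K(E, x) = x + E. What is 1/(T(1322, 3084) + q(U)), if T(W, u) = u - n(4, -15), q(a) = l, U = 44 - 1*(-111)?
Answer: -1/722 ≈ -0.0013850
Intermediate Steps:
K(E, x) = E + x
U = 155 (U = 44 + 111 = 155)
l = -3806 (l = 16 + 2*(-1911) = 16 - 3822 = -3806)
q(a) = -3806
n(w, L) = 4 - w (n(w, L) = 4 + w*(2 - 3) = 4 + w*(-1) = 4 - w)
T(W, u) = u (T(W, u) = u - (4 - 1*4) = u - (4 - 4) = u - 1*0 = u + 0 = u)
1/(T(1322, 3084) + q(U)) = 1/(3084 - 3806) = 1/(-722) = -1/722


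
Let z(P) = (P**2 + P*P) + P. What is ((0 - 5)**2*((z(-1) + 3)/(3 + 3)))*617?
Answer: 30850/3 ≈ 10283.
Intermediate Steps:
z(P) = P + 2*P**2 (z(P) = (P**2 + P**2) + P = 2*P**2 + P = P + 2*P**2)
((0 - 5)**2*((z(-1) + 3)/(3 + 3)))*617 = ((0 - 5)**2*((-(1 + 2*(-1)) + 3)/(3 + 3)))*617 = ((-5)**2*((-(1 - 2) + 3)/6))*617 = (25*((-1*(-1) + 3)*(1/6)))*617 = (25*((1 + 3)*(1/6)))*617 = (25*(4*(1/6)))*617 = (25*(2/3))*617 = (50/3)*617 = 30850/3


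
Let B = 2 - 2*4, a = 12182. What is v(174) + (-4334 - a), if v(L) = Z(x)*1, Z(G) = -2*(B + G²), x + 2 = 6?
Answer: -16536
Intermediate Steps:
B = -6 (B = 2 - 8 = -6)
x = 4 (x = -2 + 6 = 4)
Z(G) = 12 - 2*G² (Z(G) = -2*(-6 + G²) = 12 - 2*G²)
v(L) = -20 (v(L) = (12 - 2*4²)*1 = (12 - 2*16)*1 = (12 - 32)*1 = -20*1 = -20)
v(174) + (-4334 - a) = -20 + (-4334 - 1*12182) = -20 + (-4334 - 12182) = -20 - 16516 = -16536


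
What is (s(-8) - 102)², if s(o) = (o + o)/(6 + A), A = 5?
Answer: 1295044/121 ≈ 10703.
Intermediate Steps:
s(o) = 2*o/11 (s(o) = (o + o)/(6 + 5) = (2*o)/11 = (2*o)*(1/11) = 2*o/11)
(s(-8) - 102)² = ((2/11)*(-8) - 102)² = (-16/11 - 102)² = (-1138/11)² = 1295044/121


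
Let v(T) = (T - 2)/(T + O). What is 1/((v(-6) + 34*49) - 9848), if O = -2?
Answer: -1/8181 ≈ -0.00012223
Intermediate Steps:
v(T) = 1 (v(T) = (T - 2)/(T - 2) = (-2 + T)/(-2 + T) = 1)
1/((v(-6) + 34*49) - 9848) = 1/((1 + 34*49) - 9848) = 1/((1 + 1666) - 9848) = 1/(1667 - 9848) = 1/(-8181) = -1/8181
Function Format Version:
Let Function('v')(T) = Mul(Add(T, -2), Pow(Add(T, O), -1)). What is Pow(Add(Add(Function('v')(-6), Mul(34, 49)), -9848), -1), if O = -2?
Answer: Rational(-1, 8181) ≈ -0.00012223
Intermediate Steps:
Function('v')(T) = 1 (Function('v')(T) = Mul(Add(T, -2), Pow(Add(T, -2), -1)) = Mul(Add(-2, T), Pow(Add(-2, T), -1)) = 1)
Pow(Add(Add(Function('v')(-6), Mul(34, 49)), -9848), -1) = Pow(Add(Add(1, Mul(34, 49)), -9848), -1) = Pow(Add(Add(1, 1666), -9848), -1) = Pow(Add(1667, -9848), -1) = Pow(-8181, -1) = Rational(-1, 8181)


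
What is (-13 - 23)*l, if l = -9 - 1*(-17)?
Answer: -288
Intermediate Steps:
l = 8 (l = -9 + 17 = 8)
(-13 - 23)*l = (-13 - 23)*8 = -36*8 = -288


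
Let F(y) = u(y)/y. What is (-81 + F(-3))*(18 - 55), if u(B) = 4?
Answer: 9139/3 ≈ 3046.3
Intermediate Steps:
F(y) = 4/y
(-81 + F(-3))*(18 - 55) = (-81 + 4/(-3))*(18 - 55) = (-81 + 4*(-1/3))*(-37) = (-81 - 4/3)*(-37) = -247/3*(-37) = 9139/3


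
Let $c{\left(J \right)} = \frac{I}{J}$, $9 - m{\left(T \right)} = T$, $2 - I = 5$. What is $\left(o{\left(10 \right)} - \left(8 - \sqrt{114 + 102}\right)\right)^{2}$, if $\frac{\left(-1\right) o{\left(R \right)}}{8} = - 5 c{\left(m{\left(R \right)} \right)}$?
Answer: $12760 + 1344 \sqrt{6} \approx 16052.0$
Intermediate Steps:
$I = -3$ ($I = 2 - 5 = -3$)
$m{\left(T \right)} = 9 - T$
$c{\left(J \right)} = - \frac{3}{J}$
$o{\left(R \right)} = - \frac{120}{9 - R}$ ($o{\left(R \right)} = - 8 \left(- 5 \left(- \frac{3}{9 - R}\right)\right) = - 8 \frac{15}{9 - R} = - \frac{120}{9 - R}$)
$\left(o{\left(10 \right)} - \left(8 - \sqrt{114 + 102}\right)\right)^{2} = \left(\frac{120}{-9 + 10} - \left(8 - \sqrt{114 + 102}\right)\right)^{2} = \left(\frac{120}{1} - \left(8 - \sqrt{216}\right)\right)^{2} = \left(120 \cdot 1 - \left(8 - 6 \sqrt{6}\right)\right)^{2} = \left(120 - \left(8 - 6 \sqrt{6}\right)\right)^{2} = \left(112 + 6 \sqrt{6}\right)^{2}$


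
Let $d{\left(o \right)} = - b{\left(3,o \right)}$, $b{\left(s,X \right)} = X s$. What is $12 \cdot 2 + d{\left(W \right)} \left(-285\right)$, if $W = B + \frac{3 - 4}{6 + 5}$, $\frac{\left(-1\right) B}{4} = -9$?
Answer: $\frac{337989}{11} \approx 30726.0$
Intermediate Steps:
$B = 36$ ($B = \left(-4\right) \left(-9\right) = 36$)
$W = \frac{395}{11}$ ($W = 36 + \frac{3 - 4}{6 + 5} = 36 - \frac{1}{11} = \frac{395}{11} \approx 35.909$)
$d{\left(o \right)} = - 3 o$ ($d{\left(o \right)} = - o 3 = - 3 o$)
$12 \cdot 2 + d{\left(W \right)} \left(-285\right) = 12 \cdot 2 + \left(-3\right) \frac{395}{11} \left(-285\right) = 24 - - \frac{337725}{11} = 24 + \frac{337725}{11} = \frac{337989}{11}$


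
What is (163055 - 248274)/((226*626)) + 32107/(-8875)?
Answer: -5298688557/1255599500 ≈ -4.2200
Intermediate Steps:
(163055 - 248274)/((226*626)) + 32107/(-8875) = -85219/141476 + 32107*(-1/8875) = -85219*1/141476 - 32107/8875 = -85219/141476 - 32107/8875 = -5298688557/1255599500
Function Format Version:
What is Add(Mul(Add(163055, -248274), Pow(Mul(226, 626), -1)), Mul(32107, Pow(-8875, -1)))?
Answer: Rational(-5298688557, 1255599500) ≈ -4.2200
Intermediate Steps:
Add(Mul(Add(163055, -248274), Pow(Mul(226, 626), -1)), Mul(32107, Pow(-8875, -1))) = Add(Mul(-85219, Pow(141476, -1)), Mul(32107, Rational(-1, 8875))) = Add(Mul(-85219, Rational(1, 141476)), Rational(-32107, 8875)) = Add(Rational(-85219, 141476), Rational(-32107, 8875)) = Rational(-5298688557, 1255599500)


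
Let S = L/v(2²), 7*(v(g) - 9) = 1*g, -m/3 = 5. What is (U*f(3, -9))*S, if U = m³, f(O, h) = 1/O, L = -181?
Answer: 1425375/67 ≈ 21274.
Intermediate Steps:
m = -15 (m = -3*5 = -15)
U = -3375 (U = (-15)³ = -3375)
v(g) = 9 + g/7 (v(g) = 9 + (1*g)/7 = 9 + g/7)
S = -1267/67 (S = -181/(9 + (⅐)*2²) = -181/(9 + (⅐)*4) = -181/(9 + 4/7) = -181/67/7 = -181*7/67 = -1267/67 ≈ -18.910)
(U*f(3, -9))*S = -3375/3*(-1267/67) = -3375*⅓*(-1267/67) = -1125*(-1267/67) = 1425375/67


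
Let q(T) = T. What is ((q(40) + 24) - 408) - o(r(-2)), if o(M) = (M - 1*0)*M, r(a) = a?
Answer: -348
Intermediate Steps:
o(M) = M² (o(M) = (M + 0)*M = M*M = M²)
((q(40) + 24) - 408) - o(r(-2)) = ((40 + 24) - 408) - 1*(-2)² = (64 - 408) - 1*4 = -344 - 4 = -348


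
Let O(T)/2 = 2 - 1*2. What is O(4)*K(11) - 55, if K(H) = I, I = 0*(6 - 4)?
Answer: -55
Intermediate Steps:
I = 0 (I = 0*2 = 0)
K(H) = 0
O(T) = 0 (O(T) = 2*(2 - 1*2) = 2*(2 - 2) = 2*0 = 0)
O(4)*K(11) - 55 = 0*0 - 55 = 0 - 55 = -55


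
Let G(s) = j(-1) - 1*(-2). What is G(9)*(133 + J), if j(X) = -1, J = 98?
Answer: 231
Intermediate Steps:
G(s) = 1 (G(s) = -1 - 1*(-2) = -1 + 2 = 1)
G(9)*(133 + J) = 1*(133 + 98) = 1*231 = 231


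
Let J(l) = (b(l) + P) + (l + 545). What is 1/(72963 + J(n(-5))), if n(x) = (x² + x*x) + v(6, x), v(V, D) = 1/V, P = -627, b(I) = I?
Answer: 3/218944 ≈ 1.3702e-5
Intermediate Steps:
n(x) = ⅙ + 2*x² (n(x) = (x² + x*x) + 1/6 = (x² + x²) + ⅙ = 2*x² + ⅙ = ⅙ + 2*x²)
J(l) = -82 + 2*l (J(l) = (l - 627) + (l + 545) = (-627 + l) + (545 + l) = -82 + 2*l)
1/(72963 + J(n(-5))) = 1/(72963 + (-82 + 2*(⅙ + 2*(-5)²))) = 1/(72963 + (-82 + 2*(⅙ + 2*25))) = 1/(72963 + (-82 + 2*(⅙ + 50))) = 1/(72963 + (-82 + 2*(301/6))) = 1/(72963 + (-82 + 301/3)) = 1/(72963 + 55/3) = 1/(218944/3) = 3/218944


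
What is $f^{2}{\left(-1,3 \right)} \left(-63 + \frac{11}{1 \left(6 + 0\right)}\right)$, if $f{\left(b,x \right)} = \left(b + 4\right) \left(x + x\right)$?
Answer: $-19818$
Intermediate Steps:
$f{\left(b,x \right)} = 2 x \left(4 + b\right)$ ($f{\left(b,x \right)} = \left(4 + b\right) 2 x = 2 x \left(4 + b\right)$)
$f^{2}{\left(-1,3 \right)} \left(-63 + \frac{11}{1 \left(6 + 0\right)}\right) = \left(2 \cdot 3 \left(4 - 1\right)\right)^{2} \left(-63 + \frac{11}{1 \left(6 + 0\right)}\right) = \left(2 \cdot 3 \cdot 3\right)^{2} \left(-63 + \frac{11}{1 \cdot 6}\right) = 18^{2} \left(-63 + \frac{11}{6}\right) = 324 \left(-63 + 11 \cdot \frac{1}{6}\right) = 324 \left(-63 + \frac{11}{6}\right) = 324 \left(- \frac{367}{6}\right) = -19818$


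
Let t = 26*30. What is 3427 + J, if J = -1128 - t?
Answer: 1519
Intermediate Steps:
t = 780
J = -1908 (J = -1128 - 1*780 = -1128 - 780 = -1908)
3427 + J = 3427 - 1908 = 1519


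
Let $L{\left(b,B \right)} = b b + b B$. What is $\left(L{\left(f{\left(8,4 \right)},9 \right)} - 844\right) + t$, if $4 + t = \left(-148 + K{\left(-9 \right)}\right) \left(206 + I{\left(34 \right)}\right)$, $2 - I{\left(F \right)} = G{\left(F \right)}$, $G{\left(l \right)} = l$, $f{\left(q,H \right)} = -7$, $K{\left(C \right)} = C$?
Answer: $-28180$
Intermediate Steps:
$L{\left(b,B \right)} = b^{2} + B b$
$I{\left(F \right)} = 2 - F$
$t = -27322$ ($t = -4 + \left(-148 - 9\right) \left(206 + \left(2 - 34\right)\right) = -4 - 157 \left(206 + \left(2 - 34\right)\right) = -4 - 157 \left(206 - 32\right) = -4 - 27318 = -27322$)
$\left(L{\left(f{\left(8,4 \right)},9 \right)} - 844\right) + t = \left(- 7 \left(9 - 7\right) - 844\right) - 27322 = \left(\left(-7\right) 2 - 844\right) - 27322 = \left(-14 - 844\right) - 27322 = -858 - 27322 = -28180$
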